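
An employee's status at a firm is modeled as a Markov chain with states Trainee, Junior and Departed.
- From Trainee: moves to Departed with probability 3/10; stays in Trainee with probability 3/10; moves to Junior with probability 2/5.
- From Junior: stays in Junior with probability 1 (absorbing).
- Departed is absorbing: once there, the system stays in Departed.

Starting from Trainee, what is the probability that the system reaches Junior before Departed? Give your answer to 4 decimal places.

0.5714

Let h(s) be the probability of absorption at Junior starting from transient state s. Then h(Junior) = 1 and h(Departed) = 0. By first-step analysis:
h(Trainee) = 0.3·h(Trainee) + 0.4·1 + 0.3·0
Solving: h(Trainee) = 0.5714.
Starting from Trainee, the probability is 0.5714.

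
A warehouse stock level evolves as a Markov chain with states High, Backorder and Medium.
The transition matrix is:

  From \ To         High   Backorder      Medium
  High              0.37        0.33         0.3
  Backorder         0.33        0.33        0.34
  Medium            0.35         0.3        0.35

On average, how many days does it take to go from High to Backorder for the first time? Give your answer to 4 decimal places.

Let t(s) be the expected number of days to first reach Backorder from state s, with t(Backorder) = 0. Conditioning on the first day:
t(High) = 1 + 0.37·t(High) + 0.3·t(Medium)
t(Medium) = 1 + 0.35·t(High) + 0.35·t(Medium)
Solving: t(High) = 3.1199, t(Medium) = 3.2184.
Expected days from High to Backorder: 3.1199.

3.1199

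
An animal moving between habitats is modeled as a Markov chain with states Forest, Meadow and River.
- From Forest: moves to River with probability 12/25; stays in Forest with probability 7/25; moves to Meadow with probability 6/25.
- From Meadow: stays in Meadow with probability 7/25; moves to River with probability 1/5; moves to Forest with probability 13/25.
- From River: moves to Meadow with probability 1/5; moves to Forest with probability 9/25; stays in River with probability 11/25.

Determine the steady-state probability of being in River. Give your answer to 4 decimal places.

0.3987

Let the stationary distribution be π with π = πP and π_1 + π_2 + π_3 = 1.
π_1 = 0.28·π_1 + 0.52·π_2 + 0.36·π_3
π_2 = 0.24·π_1 + 0.28·π_2 + 0.2·π_3
Solving with the normalization constraint gives π = (0.3679, 0.2334, 0.3987).
So the stationary probability of River is 0.3987.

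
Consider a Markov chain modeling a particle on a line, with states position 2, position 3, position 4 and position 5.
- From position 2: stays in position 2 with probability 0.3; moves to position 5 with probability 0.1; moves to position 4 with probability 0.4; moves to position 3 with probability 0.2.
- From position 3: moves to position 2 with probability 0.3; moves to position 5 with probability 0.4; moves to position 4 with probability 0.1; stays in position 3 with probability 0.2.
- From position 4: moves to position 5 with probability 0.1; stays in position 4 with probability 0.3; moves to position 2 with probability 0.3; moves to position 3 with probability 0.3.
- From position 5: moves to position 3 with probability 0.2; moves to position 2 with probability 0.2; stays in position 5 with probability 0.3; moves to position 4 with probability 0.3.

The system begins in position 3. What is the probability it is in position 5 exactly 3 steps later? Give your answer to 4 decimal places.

Propagate the distribution vector 3 steps from position 3.
After 0 steps: (0.0000, 1.0000, 0.0000, 0.0000)
After 1 step: (0.3000, 0.2000, 0.1000, 0.4000)
After 2 steps: (0.2600, 0.2100, 0.2900, 0.2400)
After 3 steps: (0.2760, 0.2290, 0.2840, 0.2110)
P(in position 5 after 3 steps) = 0.2110

0.2110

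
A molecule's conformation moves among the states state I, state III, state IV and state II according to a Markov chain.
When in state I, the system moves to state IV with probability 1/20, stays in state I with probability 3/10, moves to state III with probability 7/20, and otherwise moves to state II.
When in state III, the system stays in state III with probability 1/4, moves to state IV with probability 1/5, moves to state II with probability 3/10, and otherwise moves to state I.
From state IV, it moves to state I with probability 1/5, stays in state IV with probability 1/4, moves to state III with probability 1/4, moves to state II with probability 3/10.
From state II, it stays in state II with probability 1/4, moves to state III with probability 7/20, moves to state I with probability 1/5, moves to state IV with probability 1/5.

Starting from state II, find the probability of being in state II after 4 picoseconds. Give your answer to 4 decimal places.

Propagate the distribution vector 4 picoseconds from state II.
After 0 picoseconds: (0.0000, 0.0000, 0.0000, 1.0000)
After 1 picosecond: (0.2000, 0.3500, 0.2000, 0.2500)
After 2 picoseconds: (0.2375, 0.2950, 0.1800, 0.2875)
After 3 picoseconds: (0.2385, 0.3025, 0.1734, 0.2856)
After 4 picoseconds: (0.2390, 0.3024, 0.1729, 0.2857)
P(in state II after 4 picoseconds) = 0.2857

0.2857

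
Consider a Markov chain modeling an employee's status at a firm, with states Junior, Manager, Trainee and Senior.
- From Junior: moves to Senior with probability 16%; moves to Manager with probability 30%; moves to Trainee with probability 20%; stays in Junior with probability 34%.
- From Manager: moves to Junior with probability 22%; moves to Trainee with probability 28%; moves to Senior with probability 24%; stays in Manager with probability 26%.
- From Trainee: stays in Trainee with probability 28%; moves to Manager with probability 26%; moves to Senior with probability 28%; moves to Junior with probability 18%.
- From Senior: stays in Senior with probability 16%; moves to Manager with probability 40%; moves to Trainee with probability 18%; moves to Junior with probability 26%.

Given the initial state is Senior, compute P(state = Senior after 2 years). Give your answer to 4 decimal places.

0.2136

Propagate the distribution vector 2 years from Senior.
After 0 years: (0.0000, 0.0000, 0.0000, 1.0000)
After 1 year: (0.2600, 0.4000, 0.1800, 0.1600)
After 2 years: (0.2504, 0.2928, 0.2432, 0.2136)
P(in Senior after 2 years) = 0.2136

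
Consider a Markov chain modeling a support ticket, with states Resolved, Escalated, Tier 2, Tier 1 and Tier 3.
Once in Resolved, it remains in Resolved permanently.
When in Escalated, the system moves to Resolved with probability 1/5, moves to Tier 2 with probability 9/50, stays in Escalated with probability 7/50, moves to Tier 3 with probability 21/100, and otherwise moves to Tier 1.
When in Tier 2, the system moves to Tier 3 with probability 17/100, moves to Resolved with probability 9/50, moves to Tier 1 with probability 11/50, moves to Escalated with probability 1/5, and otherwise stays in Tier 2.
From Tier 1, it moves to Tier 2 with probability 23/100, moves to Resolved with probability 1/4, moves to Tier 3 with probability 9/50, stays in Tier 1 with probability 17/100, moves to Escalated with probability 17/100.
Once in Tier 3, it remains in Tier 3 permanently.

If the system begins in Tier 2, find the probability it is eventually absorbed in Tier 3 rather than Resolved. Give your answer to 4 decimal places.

0.4743

Let h(s) be the probability of absorption at Tier 3 starting from transient state s. Then h(Tier 3) = 1 and h(Resolved) = 0. By first-step analysis:
h(Escalated) = 0.2·0 + 0.14·h(Escalated) + 0.18·h(Tier 2) + 0.27·h(Tier 1) + 0.21·1
h(Tier 2) = 0.18·0 + 0.2·h(Escalated) + 0.23·h(Tier 2) + 0.22·h(Tier 1) + 0.17·1
h(Tier 1) = 0.25·0 + 0.17·h(Escalated) + 0.23·h(Tier 2) + 0.17·h(Tier 1) + 0.18·1
Solving: h(Escalated) = 0.4839, h(Tier 2) = 0.4743, h(Tier 1) = 0.4474.
Starting from Tier 2, the probability is 0.4743.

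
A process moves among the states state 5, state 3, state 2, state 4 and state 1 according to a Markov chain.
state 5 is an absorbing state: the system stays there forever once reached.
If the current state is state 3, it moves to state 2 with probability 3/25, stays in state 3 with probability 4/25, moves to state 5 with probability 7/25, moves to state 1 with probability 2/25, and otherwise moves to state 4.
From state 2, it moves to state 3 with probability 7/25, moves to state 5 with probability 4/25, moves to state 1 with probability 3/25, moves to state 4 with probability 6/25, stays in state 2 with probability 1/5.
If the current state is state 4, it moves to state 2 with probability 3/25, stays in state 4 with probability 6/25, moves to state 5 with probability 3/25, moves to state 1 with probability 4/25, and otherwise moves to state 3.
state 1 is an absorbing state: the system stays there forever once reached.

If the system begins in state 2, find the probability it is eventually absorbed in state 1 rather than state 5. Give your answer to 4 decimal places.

0.3983

Let h(s) be the probability of absorption at state 1 starting from transient state s. Then h(state 1) = 1 and h(state 5) = 0. By first-step analysis:
h(state 3) = 0.28·0 + 0.16·h(state 3) + 0.12·h(state 2) + 0.36·h(state 4) + 0.08·1
h(state 2) = 0.16·0 + 0.28·h(state 3) + 0.2·h(state 2) + 0.24·h(state 4) + 0.12·1
h(state 4) = 0.12·0 + 0.36·h(state 3) + 0.12·h(state 2) + 0.24·h(state 4) + 0.16·1
Solving: h(state 3) = 0.3379, h(state 2) = 0.3983, h(state 4) = 0.4335.
Starting from state 2, the probability is 0.3983.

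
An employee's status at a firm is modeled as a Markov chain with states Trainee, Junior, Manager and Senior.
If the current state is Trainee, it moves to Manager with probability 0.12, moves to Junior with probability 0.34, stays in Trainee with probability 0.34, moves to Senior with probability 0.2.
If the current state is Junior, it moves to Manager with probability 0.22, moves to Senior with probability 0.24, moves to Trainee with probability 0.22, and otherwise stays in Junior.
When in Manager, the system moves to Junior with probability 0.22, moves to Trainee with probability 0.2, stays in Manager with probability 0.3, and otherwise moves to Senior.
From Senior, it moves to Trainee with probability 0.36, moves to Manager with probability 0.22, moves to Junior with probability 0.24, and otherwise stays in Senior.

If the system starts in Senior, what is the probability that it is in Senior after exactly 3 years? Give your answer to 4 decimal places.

0.2233

Propagate the distribution vector 3 years from Senior.
After 0 years: (0.0000, 0.0000, 0.0000, 1.0000)
After 1 year: (0.3600, 0.2400, 0.2200, 0.1800)
After 2 years: (0.2840, 0.2908, 0.2016, 0.2236)
After 3 years: (0.2814, 0.2876, 0.2077, 0.2233)
P(in Senior after 3 years) = 0.2233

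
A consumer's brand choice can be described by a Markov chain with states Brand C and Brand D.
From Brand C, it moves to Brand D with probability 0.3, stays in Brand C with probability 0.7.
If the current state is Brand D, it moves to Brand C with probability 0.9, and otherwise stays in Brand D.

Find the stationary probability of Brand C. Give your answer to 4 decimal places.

0.7500

Let the stationary distribution be π with π = πP and π_1 + π_2 = 1.
π_1 = 0.7·π_1 + 0.9·π_2
Solving with the normalization constraint gives π = (0.7500, 0.2500).
So the stationary probability of Brand C is 0.7500.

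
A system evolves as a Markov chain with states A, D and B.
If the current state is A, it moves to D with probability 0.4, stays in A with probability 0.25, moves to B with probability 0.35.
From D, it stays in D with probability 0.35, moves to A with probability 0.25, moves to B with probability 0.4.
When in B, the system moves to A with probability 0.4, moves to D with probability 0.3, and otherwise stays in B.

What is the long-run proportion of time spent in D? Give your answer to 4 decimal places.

0.3476

Let the stationary distribution be π with π = πP and π_1 + π_2 + π_3 = 1.
π_1 = 0.25·π_1 + 0.25·π_2 + 0.4·π_3
π_2 = 0.4·π_1 + 0.35·π_2 + 0.3·π_3
Solving with the normalization constraint gives π = (0.3025, 0.3476, 0.3499).
So the stationary probability of D is 0.3476.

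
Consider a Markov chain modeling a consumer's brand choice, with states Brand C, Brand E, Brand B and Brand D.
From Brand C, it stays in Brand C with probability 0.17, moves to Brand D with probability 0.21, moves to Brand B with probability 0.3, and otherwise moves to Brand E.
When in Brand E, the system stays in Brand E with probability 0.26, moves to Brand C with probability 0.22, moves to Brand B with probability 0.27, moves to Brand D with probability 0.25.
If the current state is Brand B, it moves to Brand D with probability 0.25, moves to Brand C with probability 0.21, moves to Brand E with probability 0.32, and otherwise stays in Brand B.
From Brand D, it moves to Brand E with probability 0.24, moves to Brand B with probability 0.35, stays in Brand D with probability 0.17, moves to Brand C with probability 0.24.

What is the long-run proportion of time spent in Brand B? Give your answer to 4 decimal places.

Let the stationary distribution be π with π = πP and π_1 + π_2 + π_3 + π_4 = 1.
π_1 = 0.17·π_1 + 0.22·π_2 + 0.21·π_3 + 0.24·π_4
π_2 = 0.32·π_1 + 0.26·π_2 + 0.32·π_3 + 0.24·π_4
π_3 = 0.3·π_1 + 0.27·π_2 + 0.22·π_3 + 0.35·π_4
Solving with the normalization constraint gives π = (0.2111, 0.2850, 0.2802, 0.2237).
So the stationary probability of Brand B is 0.2802.

0.2802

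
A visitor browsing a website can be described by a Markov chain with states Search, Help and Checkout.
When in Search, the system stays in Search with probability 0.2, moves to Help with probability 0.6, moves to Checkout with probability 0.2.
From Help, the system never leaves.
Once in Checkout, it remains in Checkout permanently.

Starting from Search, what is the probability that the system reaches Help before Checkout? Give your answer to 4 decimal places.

0.7500

Let h(s) be the probability of absorption at Help starting from transient state s. Then h(Help) = 1 and h(Checkout) = 0. By first-step analysis:
h(Search) = 0.2·h(Search) + 0.6·1 + 0.2·0
Solving: h(Search) = 0.7500.
Starting from Search, the probability is 0.7500.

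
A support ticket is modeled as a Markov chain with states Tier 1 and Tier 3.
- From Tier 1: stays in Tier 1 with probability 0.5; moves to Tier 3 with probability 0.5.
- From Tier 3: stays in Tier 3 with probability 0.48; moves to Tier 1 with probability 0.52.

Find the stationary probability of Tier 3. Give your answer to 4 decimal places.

0.4902

Let the stationary distribution be π with π = πP and π_1 + π_2 = 1.
π_1 = 0.5·π_1 + 0.52·π_2
Solving with the normalization constraint gives π = (0.5098, 0.4902).
So the stationary probability of Tier 3 is 0.4902.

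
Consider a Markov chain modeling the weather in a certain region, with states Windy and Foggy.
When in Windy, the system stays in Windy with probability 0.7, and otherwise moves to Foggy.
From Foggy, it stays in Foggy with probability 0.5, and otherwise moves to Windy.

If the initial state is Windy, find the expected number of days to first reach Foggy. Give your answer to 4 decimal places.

3.3333

Let t(s) be the expected number of days to first reach Foggy from state s, with t(Foggy) = 0. Conditioning on the first day:
t(Windy) = 1 + 0.7·t(Windy)
Solving: t(Windy) = 3.3333.
Expected days from Windy to Foggy: 3.3333.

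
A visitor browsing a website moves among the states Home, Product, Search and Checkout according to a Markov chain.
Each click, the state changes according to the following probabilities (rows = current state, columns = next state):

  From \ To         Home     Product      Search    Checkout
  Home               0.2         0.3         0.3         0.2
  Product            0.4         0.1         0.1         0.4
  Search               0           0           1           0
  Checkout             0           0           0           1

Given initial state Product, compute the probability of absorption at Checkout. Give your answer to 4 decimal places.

Let h(s) be the probability of absorption at Checkout starting from transient state s. Then h(Checkout) = 1 and h(Search) = 0. By first-step analysis:
h(Home) = 0.2·h(Home) + 0.3·h(Product) + 0.3·0 + 0.2·1
h(Product) = 0.4·h(Home) + 0.1·h(Product) + 0.1·0 + 0.4·1
Solving: h(Home) = 0.5000, h(Product) = 0.6667.
Starting from Product, the probability is 0.6667.

0.6667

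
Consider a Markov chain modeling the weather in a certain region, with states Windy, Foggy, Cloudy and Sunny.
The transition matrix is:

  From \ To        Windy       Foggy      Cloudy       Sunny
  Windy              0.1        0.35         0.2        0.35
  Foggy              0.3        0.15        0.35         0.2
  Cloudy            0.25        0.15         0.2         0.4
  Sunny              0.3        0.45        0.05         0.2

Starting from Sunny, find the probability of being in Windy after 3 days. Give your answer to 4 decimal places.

0.2406

Propagate the distribution vector 3 days from Sunny.
After 0 days: (0.0000, 0.0000, 0.0000, 1.0000)
After 1 day: (0.3000, 0.4500, 0.0500, 0.2000)
After 2 days: (0.2375, 0.2700, 0.2375, 0.2550)
After 3 days: (0.2406, 0.2740, 0.2023, 0.2831)
P(in Windy after 3 days) = 0.2406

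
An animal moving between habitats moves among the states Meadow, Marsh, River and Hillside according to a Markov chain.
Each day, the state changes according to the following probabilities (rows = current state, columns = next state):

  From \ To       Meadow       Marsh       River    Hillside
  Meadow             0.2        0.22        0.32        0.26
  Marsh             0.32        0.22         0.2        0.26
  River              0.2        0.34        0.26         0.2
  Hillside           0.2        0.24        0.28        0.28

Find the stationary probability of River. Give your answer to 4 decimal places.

0.2634

Let the stationary distribution be π with π = πP and π_1 + π_2 + π_3 + π_4 = 1.
π_1 = 0.2·π_1 + 0.32·π_2 + 0.2·π_3 + 0.2·π_4
π_2 = 0.22·π_1 + 0.22·π_2 + 0.34·π_3 + 0.24·π_4
π_3 = 0.32·π_1 + 0.2·π_2 + 0.26·π_3 + 0.28·π_4
Solving with the normalization constraint gives π = (0.2308, 0.2566, 0.2634, 0.2492).
So the stationary probability of River is 0.2634.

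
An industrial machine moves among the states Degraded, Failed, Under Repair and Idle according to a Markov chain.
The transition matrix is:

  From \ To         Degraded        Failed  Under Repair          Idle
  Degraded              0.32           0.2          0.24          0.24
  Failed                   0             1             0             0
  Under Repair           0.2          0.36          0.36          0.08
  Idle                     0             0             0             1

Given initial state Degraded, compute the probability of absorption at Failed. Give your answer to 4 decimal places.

0.5537

Let h(s) be the probability of absorption at Failed starting from transient state s. Then h(Failed) = 1 and h(Idle) = 0. By first-step analysis:
h(Degraded) = 0.32·h(Degraded) + 0.2·1 + 0.24·h(Under Repair) + 0.24·0
h(Under Repair) = 0.2·h(Degraded) + 0.36·1 + 0.36·h(Under Repair) + 0.08·0
Solving: h(Degraded) = 0.5537, h(Under Repair) = 0.7355.
Starting from Degraded, the probability is 0.5537.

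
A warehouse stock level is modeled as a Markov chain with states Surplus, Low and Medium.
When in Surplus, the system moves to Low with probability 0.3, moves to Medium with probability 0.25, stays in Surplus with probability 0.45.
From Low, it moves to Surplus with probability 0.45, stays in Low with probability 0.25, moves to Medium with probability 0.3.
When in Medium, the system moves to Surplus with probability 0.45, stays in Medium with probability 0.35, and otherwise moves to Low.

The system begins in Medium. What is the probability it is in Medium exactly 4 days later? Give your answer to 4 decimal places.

0.2921

Propagate the distribution vector 4 days from Medium.
After 0 days: (0.0000, 0.0000, 1.0000)
After 1 day: (0.4500, 0.2000, 0.3500)
After 2 days: (0.4500, 0.2550, 0.2950)
After 3 days: (0.4500, 0.2578, 0.2923)
After 4 days: (0.4500, 0.2579, 0.2921)
P(in Medium after 4 days) = 0.2921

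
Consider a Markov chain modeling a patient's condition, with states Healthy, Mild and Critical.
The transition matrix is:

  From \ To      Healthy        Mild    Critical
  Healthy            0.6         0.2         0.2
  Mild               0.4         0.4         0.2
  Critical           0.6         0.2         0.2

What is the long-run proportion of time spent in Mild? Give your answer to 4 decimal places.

0.2500

Let the stationary distribution be π with π = πP and π_1 + π_2 + π_3 = 1.
π_1 = 0.6·π_1 + 0.4·π_2 + 0.6·π_3
π_2 = 0.2·π_1 + 0.4·π_2 + 0.2·π_3
Solving with the normalization constraint gives π = (0.5500, 0.2500, 0.2000).
So the stationary probability of Mild is 0.2500.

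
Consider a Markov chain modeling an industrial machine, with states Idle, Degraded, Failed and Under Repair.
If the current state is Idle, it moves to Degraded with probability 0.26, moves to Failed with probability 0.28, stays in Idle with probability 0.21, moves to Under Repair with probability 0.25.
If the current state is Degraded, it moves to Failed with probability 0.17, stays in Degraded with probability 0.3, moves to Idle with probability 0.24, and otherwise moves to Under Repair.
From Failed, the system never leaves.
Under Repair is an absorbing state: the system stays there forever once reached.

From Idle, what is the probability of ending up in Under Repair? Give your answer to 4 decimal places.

0.5104

Let h(s) be the probability of absorption at Under Repair starting from transient state s. Then h(Under Repair) = 1 and h(Failed) = 0. By first-step analysis:
h(Idle) = 0.21·h(Idle) + 0.26·h(Degraded) + 0.28·0 + 0.25·1
h(Degraded) = 0.24·h(Idle) + 0.3·h(Degraded) + 0.17·0 + 0.29·1
Solving: h(Idle) = 0.5104, h(Degraded) = 0.5893.
Starting from Idle, the probability is 0.5104.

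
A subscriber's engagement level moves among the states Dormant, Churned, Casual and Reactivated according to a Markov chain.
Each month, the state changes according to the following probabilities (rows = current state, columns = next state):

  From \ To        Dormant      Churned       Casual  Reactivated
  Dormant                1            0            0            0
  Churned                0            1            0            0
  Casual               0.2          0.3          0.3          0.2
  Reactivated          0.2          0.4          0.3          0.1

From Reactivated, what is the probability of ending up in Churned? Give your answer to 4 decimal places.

Let h(s) be the probability of absorption at Churned starting from transient state s. Then h(Churned) = 1 and h(Dormant) = 0. By first-step analysis:
h(Casual) = 0.2·0 + 0.3·1 + 0.3·h(Casual) + 0.2·h(Reactivated)
h(Reactivated) = 0.2·0 + 0.4·1 + 0.3·h(Casual) + 0.1·h(Reactivated)
Solving: h(Casual) = 0.6140, h(Reactivated) = 0.6491.
Starting from Reactivated, the probability is 0.6491.

0.6491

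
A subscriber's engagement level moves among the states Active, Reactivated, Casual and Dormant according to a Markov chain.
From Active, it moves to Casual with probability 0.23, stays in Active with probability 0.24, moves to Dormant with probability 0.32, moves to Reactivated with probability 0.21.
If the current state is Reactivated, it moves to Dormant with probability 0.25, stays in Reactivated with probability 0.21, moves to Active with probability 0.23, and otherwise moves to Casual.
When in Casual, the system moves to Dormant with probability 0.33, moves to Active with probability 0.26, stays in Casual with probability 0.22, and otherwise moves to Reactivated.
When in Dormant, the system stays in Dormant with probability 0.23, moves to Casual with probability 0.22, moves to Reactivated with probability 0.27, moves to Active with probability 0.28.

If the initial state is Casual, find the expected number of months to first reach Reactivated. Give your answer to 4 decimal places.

4.5657

Let t(s) be the expected number of months to first reach Reactivated from state s, with t(Reactivated) = 0. Conditioning on the first month:
t(Active) = 1 + 0.24·t(Active) + 0.23·t(Casual) + 0.32·t(Dormant)
t(Casual) = 1 + 0.26·t(Active) + 0.22·t(Casual) + 0.33·t(Dormant)
t(Dormant) = 1 + 0.28·t(Active) + 0.22·t(Casual) + 0.23·t(Dormant)
Solving: t(Active) = 4.4794, t(Casual) = 4.5657, t(Dormant) = 4.2321.
Expected months from Casual to Reactivated: 4.5657.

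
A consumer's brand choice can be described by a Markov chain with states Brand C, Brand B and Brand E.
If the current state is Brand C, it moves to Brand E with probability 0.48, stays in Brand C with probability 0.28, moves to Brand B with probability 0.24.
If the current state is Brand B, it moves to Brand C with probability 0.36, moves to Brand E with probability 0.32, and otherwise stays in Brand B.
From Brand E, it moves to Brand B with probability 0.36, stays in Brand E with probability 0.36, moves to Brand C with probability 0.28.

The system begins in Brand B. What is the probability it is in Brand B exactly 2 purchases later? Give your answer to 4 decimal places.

0.3040

Sum over the intermediate state after 1 purchase:
P = P(Brand B→Brand C)·P(Brand C→Brand B) + P(Brand B→Brand B)·P(Brand B→Brand B) + P(Brand B→Brand E)·P(Brand E→Brand B)
  = 0.36×0.24 + 0.32×0.32 + 0.32×0.36
  = 0.0864 + 0.1024 + 0.1152 = 0.3040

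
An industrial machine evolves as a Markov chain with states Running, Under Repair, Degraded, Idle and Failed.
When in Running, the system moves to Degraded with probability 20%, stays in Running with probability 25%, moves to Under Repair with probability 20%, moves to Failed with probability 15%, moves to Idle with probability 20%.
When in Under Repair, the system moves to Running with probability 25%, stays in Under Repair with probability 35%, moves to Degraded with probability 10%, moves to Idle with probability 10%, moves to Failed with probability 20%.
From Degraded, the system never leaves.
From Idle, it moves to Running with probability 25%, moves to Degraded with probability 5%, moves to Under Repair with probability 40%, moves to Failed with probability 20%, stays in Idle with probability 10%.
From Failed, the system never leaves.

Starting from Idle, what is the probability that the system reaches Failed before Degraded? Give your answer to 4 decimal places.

Let h(s) be the probability of absorption at Failed starting from transient state s. Then h(Failed) = 1 and h(Degraded) = 0. By first-step analysis:
h(Running) = 0.25·h(Running) + 0.2·h(Under Repair) + 0.2·0 + 0.2·h(Idle) + 0.15·1
h(Under Repair) = 0.25·h(Running) + 0.35·h(Under Repair) + 0.1·0 + 0.1·h(Idle) + 0.2·1
h(Idle) = 0.25·h(Running) + 0.4·h(Under Repair) + 0.05·0 + 0.1·h(Idle) + 0.2·1
Solving: h(Running) = 0.5347, h(Under Repair) = 0.6122, h(Idle) = 0.6429.
Starting from Idle, the probability is 0.6429.

0.6429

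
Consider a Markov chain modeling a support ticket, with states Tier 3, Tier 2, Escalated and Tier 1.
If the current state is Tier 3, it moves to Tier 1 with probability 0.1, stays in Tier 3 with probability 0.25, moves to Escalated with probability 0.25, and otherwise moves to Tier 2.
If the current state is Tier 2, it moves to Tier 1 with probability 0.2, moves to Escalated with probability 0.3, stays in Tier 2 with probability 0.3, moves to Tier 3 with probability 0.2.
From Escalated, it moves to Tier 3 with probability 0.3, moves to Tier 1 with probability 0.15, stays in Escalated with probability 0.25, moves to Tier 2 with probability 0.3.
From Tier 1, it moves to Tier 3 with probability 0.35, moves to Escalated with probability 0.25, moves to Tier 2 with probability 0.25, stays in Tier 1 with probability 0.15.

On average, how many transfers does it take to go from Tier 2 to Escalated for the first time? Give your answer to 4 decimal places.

Let t(s) be the expected number of transfers to first reach Escalated from state s, with t(Escalated) = 0. Conditioning on the first transfer:
t(Tier 3) = 1 + 0.25·t(Tier 3) + 0.4·t(Tier 2) + 0.1·t(Tier 1)
t(Tier 2) = 1 + 0.2·t(Tier 3) + 0.3·t(Tier 2) + 0.2·t(Tier 1)
t(Tier 1) = 1 + 0.35·t(Tier 3) + 0.25·t(Tier 2) + 0.15·t(Tier 1)
Solving: t(Tier 3) = 3.7423, t(Tier 2) = 3.5746, t(Tier 1) = 3.7688.
Expected transfers from Tier 2 to Escalated: 3.5746.

3.5746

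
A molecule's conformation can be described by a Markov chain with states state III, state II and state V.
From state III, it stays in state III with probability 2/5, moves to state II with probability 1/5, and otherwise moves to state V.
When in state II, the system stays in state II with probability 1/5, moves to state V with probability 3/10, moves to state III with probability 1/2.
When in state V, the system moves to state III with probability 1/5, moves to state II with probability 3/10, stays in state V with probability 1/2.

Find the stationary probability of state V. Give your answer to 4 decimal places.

Let the stationary distribution be π with π = πP and π_1 + π_2 + π_3 = 1.
π_1 = 0.4·π_1 + 0.5·π_2 + 0.2·π_3
π_2 = 0.2·π_1 + 0.2·π_2 + 0.3·π_3
Solving with the normalization constraint gives π = (0.3407, 0.2418, 0.4176).
So the stationary probability of state V is 0.4176.

0.4176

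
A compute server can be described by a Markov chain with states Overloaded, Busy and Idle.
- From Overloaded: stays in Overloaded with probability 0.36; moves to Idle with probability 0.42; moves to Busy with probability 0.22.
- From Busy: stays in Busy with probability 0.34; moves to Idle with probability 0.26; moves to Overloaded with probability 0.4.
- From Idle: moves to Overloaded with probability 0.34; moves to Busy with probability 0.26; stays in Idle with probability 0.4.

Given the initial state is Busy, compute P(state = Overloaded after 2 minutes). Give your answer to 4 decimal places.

Sum over the intermediate state after 1 minute:
P = P(Busy→Overloaded)·P(Overloaded→Overloaded) + P(Busy→Busy)·P(Busy→Overloaded) + P(Busy→Idle)·P(Idle→Overloaded)
  = 0.4×0.36 + 0.34×0.4 + 0.26×0.34
  = 0.1440 + 0.1360 + 0.0884 = 0.3684

0.3684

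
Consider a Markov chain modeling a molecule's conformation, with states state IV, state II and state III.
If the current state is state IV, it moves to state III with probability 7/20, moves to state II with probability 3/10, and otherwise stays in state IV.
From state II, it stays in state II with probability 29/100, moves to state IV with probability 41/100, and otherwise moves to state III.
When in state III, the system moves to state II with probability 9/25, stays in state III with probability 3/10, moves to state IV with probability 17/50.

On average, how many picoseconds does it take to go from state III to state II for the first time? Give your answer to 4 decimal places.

Let t(s) be the expected number of picoseconds to first reach state II from state s, with t(state II) = 0. Conditioning on the first picosecond:
t(state IV) = 1 + 0.35·t(state IV) + 0.35·t(state III)
t(state III) = 1 + 0.34·t(state IV) + 0.3·t(state III)
Solving: t(state IV) = 3.1250, t(state III) = 2.9464.
Expected picoseconds from state III to state II: 2.9464.

2.9464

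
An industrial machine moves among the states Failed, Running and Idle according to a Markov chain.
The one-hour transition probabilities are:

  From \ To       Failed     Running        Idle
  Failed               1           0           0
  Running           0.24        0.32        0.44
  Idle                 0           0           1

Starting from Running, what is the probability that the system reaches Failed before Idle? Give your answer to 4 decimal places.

0.3529

Let h(s) be the probability of absorption at Failed starting from transient state s. Then h(Failed) = 1 and h(Idle) = 0. By first-step analysis:
h(Running) = 0.24·1 + 0.32·h(Running) + 0.44·0
Solving: h(Running) = 0.3529.
Starting from Running, the probability is 0.3529.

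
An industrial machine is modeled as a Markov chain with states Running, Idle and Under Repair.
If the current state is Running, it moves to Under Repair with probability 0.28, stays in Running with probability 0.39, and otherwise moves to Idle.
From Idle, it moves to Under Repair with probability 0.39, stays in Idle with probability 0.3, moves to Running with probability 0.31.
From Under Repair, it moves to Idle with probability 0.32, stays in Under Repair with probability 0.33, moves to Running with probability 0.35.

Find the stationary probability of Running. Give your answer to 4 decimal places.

Let the stationary distribution be π with π = πP and π_1 + π_2 + π_3 = 1.
π_1 = 0.39·π_1 + 0.31·π_2 + 0.35·π_3
π_2 = 0.33·π_1 + 0.3·π_2 + 0.32·π_3
Solving with the normalization constraint gives π = (0.3514, 0.3172, 0.3315).
So the stationary probability of Running is 0.3514.

0.3514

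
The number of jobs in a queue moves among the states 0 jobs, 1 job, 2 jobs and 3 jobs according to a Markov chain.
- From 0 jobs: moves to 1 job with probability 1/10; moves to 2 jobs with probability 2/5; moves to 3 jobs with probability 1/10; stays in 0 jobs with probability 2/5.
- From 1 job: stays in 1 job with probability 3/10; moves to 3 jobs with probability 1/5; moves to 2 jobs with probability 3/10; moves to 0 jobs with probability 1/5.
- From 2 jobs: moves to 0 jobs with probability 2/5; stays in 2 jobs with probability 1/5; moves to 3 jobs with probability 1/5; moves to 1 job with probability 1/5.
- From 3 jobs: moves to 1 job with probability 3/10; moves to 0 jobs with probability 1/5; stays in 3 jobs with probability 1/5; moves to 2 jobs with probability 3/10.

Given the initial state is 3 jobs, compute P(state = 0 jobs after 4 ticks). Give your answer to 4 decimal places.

0.3238

Propagate the distribution vector 4 ticks from 3 jobs.
After 0 ticks: (0.0000, 0.0000, 0.0000, 1.0000)
After 1 tick: (0.2000, 0.3000, 0.3000, 0.2000)
After 2 ticks: (0.3000, 0.2300, 0.2900, 0.1800)
After 3 ticks: (0.3180, 0.2110, 0.3010, 0.1700)
After 4 ticks: (0.3238, 0.2063, 0.3017, 0.1682)
P(in 0 jobs after 4 ticks) = 0.3238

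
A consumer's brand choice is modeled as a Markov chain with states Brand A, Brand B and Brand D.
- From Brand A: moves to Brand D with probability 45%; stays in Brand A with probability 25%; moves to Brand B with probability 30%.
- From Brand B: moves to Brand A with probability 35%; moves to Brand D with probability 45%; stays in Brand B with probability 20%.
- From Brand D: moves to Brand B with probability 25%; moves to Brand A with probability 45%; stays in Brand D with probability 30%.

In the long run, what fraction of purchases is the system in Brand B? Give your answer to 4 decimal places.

Let the stationary distribution be π with π = πP and π_1 + π_2 + π_3 = 1.
π_1 = 0.25·π_1 + 0.35·π_2 + 0.45·π_3
π_2 = 0.3·π_1 + 0.2·π_2 + 0.25·π_3
Solving with the normalization constraint gives π = (0.3538, 0.2549, 0.3913).
So the stationary probability of Brand B is 0.2549.

0.2549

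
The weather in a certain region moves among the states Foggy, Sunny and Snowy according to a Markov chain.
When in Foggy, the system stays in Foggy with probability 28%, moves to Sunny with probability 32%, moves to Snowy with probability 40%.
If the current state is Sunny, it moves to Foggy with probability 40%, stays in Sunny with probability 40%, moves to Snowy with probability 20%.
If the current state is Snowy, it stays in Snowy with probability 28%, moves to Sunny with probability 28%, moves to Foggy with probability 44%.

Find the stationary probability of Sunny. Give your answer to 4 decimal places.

Let the stationary distribution be π with π = πP and π_1 + π_2 + π_3 = 1.
π_1 = 0.28·π_1 + 0.4·π_2 + 0.44·π_3
π_2 = 0.32·π_1 + 0.4·π_2 + 0.28·π_3
Solving with the normalization constraint gives π = (0.3678, 0.3349, 0.2973).
So the stationary probability of Sunny is 0.3349.

0.3349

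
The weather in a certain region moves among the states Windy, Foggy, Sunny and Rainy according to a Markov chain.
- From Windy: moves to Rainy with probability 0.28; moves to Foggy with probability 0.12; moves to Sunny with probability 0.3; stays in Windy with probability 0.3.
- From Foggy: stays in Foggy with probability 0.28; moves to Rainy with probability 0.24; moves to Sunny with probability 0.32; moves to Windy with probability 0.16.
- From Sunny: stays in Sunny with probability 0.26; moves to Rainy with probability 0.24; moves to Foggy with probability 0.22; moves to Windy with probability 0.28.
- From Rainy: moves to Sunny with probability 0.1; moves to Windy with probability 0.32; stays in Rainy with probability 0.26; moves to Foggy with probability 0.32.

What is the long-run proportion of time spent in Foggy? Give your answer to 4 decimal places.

0.2328

Let the stationary distribution be π with π = πP and π_1 + π_2 + π_3 + π_4 = 1.
π_1 = 0.3·π_1 + 0.16·π_2 + 0.28·π_3 + 0.32·π_4
π_2 = 0.12·π_1 + 0.28·π_2 + 0.22·π_3 + 0.32·π_4
π_3 = 0.3·π_1 + 0.32·π_2 + 0.26·π_3 + 0.1·π_4
Solving with the normalization constraint gives π = (0.2677, 0.2328, 0.2437, 0.2558).
So the stationary probability of Foggy is 0.2328.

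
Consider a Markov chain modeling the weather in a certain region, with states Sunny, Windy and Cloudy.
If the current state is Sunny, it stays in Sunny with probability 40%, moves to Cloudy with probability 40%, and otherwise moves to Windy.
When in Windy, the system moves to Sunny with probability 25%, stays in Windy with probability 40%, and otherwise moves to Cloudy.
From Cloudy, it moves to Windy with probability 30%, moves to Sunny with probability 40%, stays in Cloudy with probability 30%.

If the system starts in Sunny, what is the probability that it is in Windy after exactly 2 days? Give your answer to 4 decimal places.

Sum over the intermediate state after 1 day:
P = P(Sunny→Sunny)·P(Sunny→Windy) + P(Sunny→Windy)·P(Windy→Windy) + P(Sunny→Cloudy)·P(Cloudy→Windy)
  = 0.4×0.2 + 0.2×0.4 + 0.4×0.3
  = 0.0800 + 0.0800 + 0.1200 = 0.2800

0.2800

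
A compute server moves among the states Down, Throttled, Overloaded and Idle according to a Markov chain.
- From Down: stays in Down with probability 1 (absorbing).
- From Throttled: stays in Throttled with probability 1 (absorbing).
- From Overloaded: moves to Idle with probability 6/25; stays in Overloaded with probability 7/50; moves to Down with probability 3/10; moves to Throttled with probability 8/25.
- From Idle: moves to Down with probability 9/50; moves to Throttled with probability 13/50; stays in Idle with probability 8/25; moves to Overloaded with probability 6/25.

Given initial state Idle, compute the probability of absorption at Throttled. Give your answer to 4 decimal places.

Let h(s) be the probability of absorption at Throttled starting from transient state s. Then h(Throttled) = 1 and h(Down) = 0. By first-step analysis:
h(Overloaded) = 0.3·0 + 0.32·1 + 0.14·h(Overloaded) + 0.24·h(Idle)
h(Idle) = 0.18·0 + 0.26·1 + 0.24·h(Overloaded) + 0.32·h(Idle)
Solving: h(Overloaded) = 0.5311, h(Idle) = 0.5698.
Starting from Idle, the probability is 0.5698.

0.5698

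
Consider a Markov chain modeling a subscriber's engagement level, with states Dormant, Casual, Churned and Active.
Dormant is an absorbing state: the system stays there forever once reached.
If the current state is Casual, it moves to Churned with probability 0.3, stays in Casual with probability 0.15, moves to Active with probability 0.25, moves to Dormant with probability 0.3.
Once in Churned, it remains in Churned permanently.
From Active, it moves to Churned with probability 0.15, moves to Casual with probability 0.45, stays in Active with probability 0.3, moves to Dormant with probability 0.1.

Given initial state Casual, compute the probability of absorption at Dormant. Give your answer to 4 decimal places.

Let h(s) be the probability of absorption at Dormant starting from transient state s. Then h(Dormant) = 1 and h(Churned) = 0. By first-step analysis:
h(Casual) = 0.3·1 + 0.15·h(Casual) + 0.3·0 + 0.25·h(Active)
h(Active) = 0.1·1 + 0.45·h(Casual) + 0.15·0 + 0.3·h(Active)
Solving: h(Casual) = 0.4870, h(Active) = 0.4560.
Starting from Casual, the probability is 0.4870.

0.4870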